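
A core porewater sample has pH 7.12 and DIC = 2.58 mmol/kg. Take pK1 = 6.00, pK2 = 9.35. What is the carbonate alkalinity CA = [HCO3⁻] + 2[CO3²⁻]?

CA = 2.41 mmol/kg

CA = [HCO3⁻] + 2[CO3²⁻] = (α₁ + 2α₂)·DIC
At pH 7.12: [H⁺]/K1 = 10^-1.12 = 0.075858, K2/[H⁺] = 10^-2.23 = 0.0058884
α₁ = 1/(1 + 0.075858 + 0.0058884) = 1/1.0817 = 0.9244; α₂ = α₁·K2/[H⁺] = 0.005443
α₁ + 2α₂ = 0.9353
CA = 0.9353 × 2.58 = 2.41 mmol/kg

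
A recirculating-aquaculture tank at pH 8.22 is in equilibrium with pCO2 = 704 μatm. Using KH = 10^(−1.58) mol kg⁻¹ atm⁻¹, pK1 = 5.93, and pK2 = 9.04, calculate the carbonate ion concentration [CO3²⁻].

[CO2*] = KH · pCO2 = 10^(−1.58) × 704×10^-6 = 1.852×10^-5 mol/kg
α₀ = 1/(1 + K1/[H⁺] + K1K2/[H⁺]²) = 1/(1 + 10^+2.29 + 10^+1.47) = 0.004435
DIC = [CO2*]/α₀ = 1.852×10^-5 / 0.004435 = 4.176 mmol/kg
[CO3²⁻] = α₂·DIC; α₂ = 0.1309, so [CO3²⁻] = 0.1309 × 4.176 = 0.546 mmol/kg

[CO3²⁻] = 0.546 mmol/kg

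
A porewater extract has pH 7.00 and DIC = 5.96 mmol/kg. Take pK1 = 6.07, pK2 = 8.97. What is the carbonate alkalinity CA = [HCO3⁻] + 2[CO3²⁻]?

CA = [HCO3⁻] + 2[CO3²⁻] = (α₁ + 2α₂)·DIC
At pH 7.00: [H⁺]/K1 = 10^-0.93 = 0.11749, K2/[H⁺] = 10^-1.97 = 0.010715
α₁ = 1/(1 + 0.11749 + 0.010715) = 1/1.1282 = 0.8864; α₂ = α₁·K2/[H⁺] = 0.009498
α₁ + 2α₂ = 0.9054
CA = 0.9054 × 5.96 = 5.40 mmol/kg

CA = 5.40 mmol/kg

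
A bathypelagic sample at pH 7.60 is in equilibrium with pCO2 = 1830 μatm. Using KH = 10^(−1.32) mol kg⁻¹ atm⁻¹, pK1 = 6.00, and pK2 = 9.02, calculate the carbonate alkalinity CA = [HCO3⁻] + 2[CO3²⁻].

CA = 3.75 mmol/kg

[CO2*] = KH · pCO2 = 10^(−1.32) × 1830×10^-6 = 8.759×10^-5 mol/kg
α₀ = 1/(1 + K1/[H⁺] + K1K2/[H⁺]²) = 1/(1 + 10^+1.60 + 10^+0.18) = 0.02363
DIC = [CO2*]/α₀ = 8.759×10^-5 / 0.02363 = 3.707 mmol/kg
CA = (α₁ + 2α₂)·DIC = (0.9406 + 2×0.03576) × 3.707 = 3.75 mmol/kg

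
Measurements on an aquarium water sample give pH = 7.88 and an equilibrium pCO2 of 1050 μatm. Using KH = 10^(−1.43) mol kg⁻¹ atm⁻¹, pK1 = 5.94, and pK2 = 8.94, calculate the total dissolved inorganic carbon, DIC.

DIC = 3.73 mmol/kg

[CO2*] = KH · pCO2 = 10^(−1.43) × 1050×10^-6 = 3.901×10^-5 mol/kg
α₀ = 1/(1 + K1/[H⁺] + K1K2/[H⁺]²) = 1/(1 + 10^+1.94 + 10^+0.88) = 0.01045
DIC = [CO2*]/α₀ = 3.901×10^-5 / 0.01045 = 3.73 mmol/kg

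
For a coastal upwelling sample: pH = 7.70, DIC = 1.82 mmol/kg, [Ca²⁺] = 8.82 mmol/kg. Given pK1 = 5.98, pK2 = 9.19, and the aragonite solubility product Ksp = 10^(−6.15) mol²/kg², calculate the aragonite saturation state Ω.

α₂ = 1 / (1 + [H⁺]/K2 + [H⁺]²/(K1K2)) = 1 / (1 + 10^+1.49 + 10^-0.23)
   = 1 / (1 + 30.903 + 0.58884) = 1/32.492 = 0.03078
[CO3²⁻] = α₂ × DIC = 0.03078 × 1.82 = 0.05601 mmol/kg
Ksp = 10^(−6.15) = 7.079×10^-7
Ω = [Ca²⁺][CO3²⁻]/Ksp = (8.82×10^-3)(5.601×10^-5) / 7.079×10^-7 = 0.698

Ω = 0.698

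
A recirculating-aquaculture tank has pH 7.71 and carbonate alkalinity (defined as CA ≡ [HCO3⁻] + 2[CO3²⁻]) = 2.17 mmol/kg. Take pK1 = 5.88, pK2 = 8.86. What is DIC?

DIC = 2.06 mmol/kg

CA = [HCO3⁻] + 2[CO3²⁻] = (α₁ + 2α₂)·DIC
At pH 7.71: [H⁺]/K1 = 10^-1.83 = 0.014791, K2/[H⁺] = 10^-1.15 = 0.070795
α₁ = 1/(1 + 0.014791 + 0.070795) = 1/1.0856 = 0.9212; α₂ = α₁·K2/[H⁺] = 0.06521
α₁ + 2α₂ = 1.0516
DIC = CA / (α₁ + 2α₂) = 2.17 / 1.0516 = 2.06 mmol/kg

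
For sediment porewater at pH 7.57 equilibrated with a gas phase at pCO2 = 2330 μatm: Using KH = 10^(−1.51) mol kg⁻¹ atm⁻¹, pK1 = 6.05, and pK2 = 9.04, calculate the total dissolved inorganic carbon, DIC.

[CO2*] = KH · pCO2 = 10^(−1.51) × 2330×10^-6 = 7.200×10^-5 mol/kg
α₀ = 1/(1 + K1/[H⁺] + K1K2/[H⁺]²) = 1/(1 + 10^+1.52 + 10^+0.05) = 0.02838
DIC = [CO2*]/α₀ = 7.200×10^-5 / 0.02838 = 2.54 mmol/kg

DIC = 2.54 mmol/kg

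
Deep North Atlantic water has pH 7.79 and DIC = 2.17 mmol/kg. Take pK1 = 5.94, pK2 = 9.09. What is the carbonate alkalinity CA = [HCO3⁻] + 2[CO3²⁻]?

CA = [HCO3⁻] + 2[CO3²⁻] = (α₁ + 2α₂)·DIC
At pH 7.79: [H⁺]/K1 = 10^-1.85 = 0.014125, K2/[H⁺] = 10^-1.30 = 0.050119
α₁ = 1/(1 + 0.014125 + 0.050119) = 1/1.0642 = 0.9396; α₂ = α₁·K2/[H⁺] = 0.04709
α₁ + 2α₂ = 1.0338
CA = 1.0338 × 2.17 = 2.24 mmol/kg

CA = 2.24 mmol/kg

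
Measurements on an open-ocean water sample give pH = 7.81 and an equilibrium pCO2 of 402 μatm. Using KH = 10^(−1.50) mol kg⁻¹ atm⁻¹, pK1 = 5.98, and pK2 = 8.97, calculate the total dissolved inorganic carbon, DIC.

DIC = 0.932 mmol/kg

[CO2*] = KH · pCO2 = 10^(−1.50) × 402×10^-6 = 1.271×10^-5 mol/kg
α₀ = 1/(1 + K1/[H⁺] + K1K2/[H⁺]²) = 1/(1 + 10^+1.83 + 10^+0.67) = 0.01365
DIC = [CO2*]/α₀ = 1.271×10^-5 / 0.01365 = 0.932 mmol/kg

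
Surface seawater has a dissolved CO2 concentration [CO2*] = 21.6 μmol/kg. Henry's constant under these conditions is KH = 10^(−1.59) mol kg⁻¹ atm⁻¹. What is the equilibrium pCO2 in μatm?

pCO2 = 840 μatm

KH = 10^(−1.59) = 2.570×10^-2 mol kg⁻¹ atm⁻¹
pCO2 = [CO2*]/KH = 21.6×10^-6 / 2.570×10^-2 = 8.40×10^-4 atm = 840 μatm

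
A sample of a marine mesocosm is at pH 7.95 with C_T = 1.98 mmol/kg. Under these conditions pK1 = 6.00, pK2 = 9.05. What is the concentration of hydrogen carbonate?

α₁ = 1 / (1 + [H⁺]/K1 + K2/[H⁺]) = 1 / (1 + 10^-1.95 + 10^-1.10)
   = 1 / (1 + 0.011220 + 0.079433) = 1/1.0907 = 0.9169
[HCO3⁻] = α₁ × DIC = 0.9169 × 1.98 = 1.82 mmol/kg

[HCO3⁻] = 1.82 mmol/kg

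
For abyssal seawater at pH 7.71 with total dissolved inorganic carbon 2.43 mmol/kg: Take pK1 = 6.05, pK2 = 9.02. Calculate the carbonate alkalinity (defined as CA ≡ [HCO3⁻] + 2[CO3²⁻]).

CA = [HCO3⁻] + 2[CO3²⁻] = (α₁ + 2α₂)·DIC
At pH 7.71: [H⁺]/K1 = 10^-1.66 = 0.021878, K2/[H⁺] = 10^-1.31 = 0.048978
α₁ = 1/(1 + 0.021878 + 0.048978) = 1/1.0709 = 0.9338; α₂ = α₁·K2/[H⁺] = 0.04574
α₁ + 2α₂ = 1.0253
CA = 1.0253 × 2.43 = 2.49 mmol/kg

CA = 2.49 mmol/kg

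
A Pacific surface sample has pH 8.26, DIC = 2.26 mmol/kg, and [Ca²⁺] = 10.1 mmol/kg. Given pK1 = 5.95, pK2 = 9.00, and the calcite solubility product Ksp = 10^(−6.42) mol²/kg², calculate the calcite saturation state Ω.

Ω = 9.21

α₂ = 1 / (1 + [H⁺]/K2 + [H⁺]²/(K1K2)) = 1 / (1 + 10^+0.74 + 10^-1.57)
   = 1 / (1 + 5.4954 + 0.026915) = 1/6.5223 = 0.1533
[CO3²⁻] = α₂ × DIC = 0.1533 × 2.26 = 0.3465 mmol/kg
Ksp = 10^(−6.42) = 3.802×10^-7
Ω = [Ca²⁺][CO3²⁻]/Ksp = (10.1×10^-3)(3.465×10^-4) / 3.802×10^-7 = 9.21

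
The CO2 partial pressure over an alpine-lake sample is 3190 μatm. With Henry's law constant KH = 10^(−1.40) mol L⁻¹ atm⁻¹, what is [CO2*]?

[CO2*] = 127 μmol/L

KH = 10^(−1.40) = 3.981×10^-2 mol L⁻¹ atm⁻¹
[CO2*] = KH · pCO2 = 3.981×10^-2 × 3190×10^-6 atm = 1.27×10^-4 mol/L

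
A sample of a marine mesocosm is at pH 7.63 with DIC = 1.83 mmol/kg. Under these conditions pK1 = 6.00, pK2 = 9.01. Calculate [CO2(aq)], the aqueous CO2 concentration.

α₀ = 1 / (1 + K1/[H⁺] + K1K2/[H⁺]²) = 1 / (1 + 10^+1.63 + 10^+0.25)
   = 1 / (1 + 42.658 + 1.7783) = 1/45.436 = 0.02201
[CO2*] = α₀ × DIC = 0.02201 × 1.83 = 0.0403 mmol/kg

[CO2*] = 0.0403 mmol/kg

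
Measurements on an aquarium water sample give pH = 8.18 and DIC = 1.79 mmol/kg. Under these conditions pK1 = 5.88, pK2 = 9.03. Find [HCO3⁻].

[HCO3⁻] = 1.56 mmol/kg

α₁ = 1 / (1 + [H⁺]/K1 + K2/[H⁺]) = 1 / (1 + 10^-2.30 + 10^-0.85)
   = 1 / (1 + 0.0050119 + 0.14125) = 1/1.1463 = 0.8724
[HCO3⁻] = α₁ × DIC = 0.8724 × 1.79 = 1.56 mmol/kg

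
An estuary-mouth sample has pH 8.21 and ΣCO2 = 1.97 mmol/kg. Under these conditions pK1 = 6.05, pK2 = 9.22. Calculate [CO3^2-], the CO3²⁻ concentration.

α₂ = 1 / (1 + [H⁺]/K2 + [H⁺]²/(K1K2)) = 1 / (1 + 10^+1.01 + 10^-1.15)
   = 1 / (1 + 10.233 + 0.070795) = 1/11.304 = 0.08847
[CO3²⁻] = α₂ × DIC = 0.08847 × 1.97 = 0.174 mmol/kg

[CO3²⁻] = 0.174 mmol/kg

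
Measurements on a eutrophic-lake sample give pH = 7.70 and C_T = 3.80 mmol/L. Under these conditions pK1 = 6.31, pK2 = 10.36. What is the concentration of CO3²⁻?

α₂ = 1 / (1 + [H⁺]/K2 + [H⁺]²/(K1K2)) = 1 / (1 + 10^+2.66 + 10^+1.27)
   = 1 / (1 + 457.09 + 18.621) = 1/476.71 = 0.002098
[CO3²⁻] = α₂ × DIC = 0.002098 × 3.80 = 0.00797 mmol/L = 7.97 μmol/L

[CO3²⁻] = 7.97 μmol/L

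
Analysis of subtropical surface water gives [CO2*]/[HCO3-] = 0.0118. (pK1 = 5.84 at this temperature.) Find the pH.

From K1 = [H⁺][HCO3-]/[CO2*]:  pH = pK1 − log₁₀([CO2*]/[HCO3-])
log₁₀(0.0118) = -1.928
pH = 5.84 − (-1.928) = 7.77

pH = 7.77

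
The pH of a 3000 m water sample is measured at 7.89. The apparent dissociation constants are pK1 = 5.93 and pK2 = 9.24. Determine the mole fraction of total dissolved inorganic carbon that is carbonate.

α₂ = 1 / (1 + [H⁺]/K2 + [H⁺]²/(K1K2)) = 1 / (1 + 10^+1.35 + 10^-0.61)
   = 1 / (1 + 22.387 + 0.24547) = 1/23.633 = 0.04231

α₂ = 0.0423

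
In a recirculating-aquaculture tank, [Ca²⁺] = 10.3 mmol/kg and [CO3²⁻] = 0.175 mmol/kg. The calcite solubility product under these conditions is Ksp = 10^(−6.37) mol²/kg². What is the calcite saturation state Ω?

Ksp = 10^(−6.37) = 4.266×10^-7
Ω = [Ca²⁺][CO3²⁻]/Ksp = (10.3×10^-3)(0.175×10^-3) / 4.266×10^-7 = 4.23

Ω = 4.23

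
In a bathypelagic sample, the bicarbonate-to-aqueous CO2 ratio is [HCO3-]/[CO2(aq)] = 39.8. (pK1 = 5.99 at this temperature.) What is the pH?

pH = 7.59

From K1 = [H⁺][HCO3-]/[CO2(aq)]:  pH = pK1 + log₁₀([HCO3-]/[CO2(aq)])
log₁₀(39.8) = +1.600
pH = 5.99 + (+1.600) = 7.59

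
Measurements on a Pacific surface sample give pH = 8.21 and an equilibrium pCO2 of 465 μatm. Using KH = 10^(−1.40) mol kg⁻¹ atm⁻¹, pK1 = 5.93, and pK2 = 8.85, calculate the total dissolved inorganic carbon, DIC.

DIC = 4.35 mmol/kg

[CO2*] = KH · pCO2 = 10^(−1.40) × 465×10^-6 = 1.851×10^-5 mol/kg
α₀ = 1/(1 + K1/[H⁺] + K1K2/[H⁺]²) = 1/(1 + 10^+2.28 + 10^+1.64) = 0.004252
DIC = [CO2*]/α₀ = 1.851×10^-5 / 0.004252 = 4.35 mmol/kg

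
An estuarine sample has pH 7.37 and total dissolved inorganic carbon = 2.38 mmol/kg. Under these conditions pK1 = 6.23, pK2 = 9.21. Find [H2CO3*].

α₀ = 1 / (1 + K1/[H⁺] + K1K2/[H⁺]²) = 1 / (1 + 10^+1.14 + 10^-0.70)
   = 1 / (1 + 13.804 + 0.19953) = 1/15.003 = 0.06665
[CO2*] = α₀ × DIC = 0.06665 × 2.38 = 0.159 mmol/kg

[CO2*] = 0.159 mmol/kg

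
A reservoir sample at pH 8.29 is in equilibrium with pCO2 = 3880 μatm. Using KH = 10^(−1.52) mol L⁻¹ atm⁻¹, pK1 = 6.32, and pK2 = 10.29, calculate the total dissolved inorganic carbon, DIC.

DIC = 11.2 mmol/L

[CO2*] = KH · pCO2 = 10^(−1.52) × 3880×10^-6 = 1.172×10^-4 mol/L
α₀ = 1/(1 + K1/[H⁺] + K1K2/[H⁺]²) = 1/(1 + 10^+1.97 + 10^-0.03) = 0.01050
DIC = [CO2*]/α₀ = 1.172×10^-4 / 0.01050 = 11.2 mmol/L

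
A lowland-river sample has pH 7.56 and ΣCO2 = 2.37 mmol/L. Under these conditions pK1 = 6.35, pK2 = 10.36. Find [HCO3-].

[HCO3⁻] = 2.23 mmol/L

α₁ = 1 / (1 + [H⁺]/K1 + K2/[H⁺]) = 1 / (1 + 10^-1.21 + 10^-2.80)
   = 1 / (1 + 0.061660 + 0.0015849) = 1/1.0632 = 0.9405
[HCO3⁻] = α₁ × DIC = 0.9405 × 2.37 = 2.23 mmol/L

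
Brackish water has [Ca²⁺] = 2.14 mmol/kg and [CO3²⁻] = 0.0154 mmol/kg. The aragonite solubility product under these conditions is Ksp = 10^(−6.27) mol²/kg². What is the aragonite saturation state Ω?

Ω = 0.0614

Ksp = 10^(−6.27) = 5.370×10^-7
Ω = [Ca²⁺][CO3²⁻]/Ksp = (2.14×10^-3)(0.0154×10^-3) / 5.370×10^-7 = 0.0614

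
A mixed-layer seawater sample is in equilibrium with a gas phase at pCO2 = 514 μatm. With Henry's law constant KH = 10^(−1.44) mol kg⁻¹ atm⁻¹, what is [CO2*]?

KH = 10^(−1.44) = 3.631×10^-2 mol kg⁻¹ atm⁻¹
[CO2*] = KH · pCO2 = 3.631×10^-2 × 514×10^-6 atm = 1.87×10^-5 mol/kg

[CO2*] = 18.7 μmol/kg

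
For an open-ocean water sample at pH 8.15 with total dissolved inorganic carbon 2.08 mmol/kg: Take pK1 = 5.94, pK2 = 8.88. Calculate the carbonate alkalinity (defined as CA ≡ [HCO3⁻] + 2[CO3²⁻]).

CA = [HCO3⁻] + 2[CO3²⁻] = (α₁ + 2α₂)·DIC
At pH 8.15: [H⁺]/K1 = 10^-2.21 = 0.0061660, K2/[H⁺] = 10^-0.73 = 0.18621
α₁ = 1/(1 + 0.0061660 + 0.18621) = 1/1.1924 = 0.8387; α₂ = α₁·K2/[H⁺] = 0.1562
α₁ + 2α₂ = 1.1510
CA = 1.1510 × 2.08 = 2.39 mmol/kg

CA = 2.39 mmol/kg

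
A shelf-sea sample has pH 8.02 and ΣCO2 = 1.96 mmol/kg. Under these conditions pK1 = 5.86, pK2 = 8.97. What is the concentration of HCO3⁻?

α₁ = 1 / (1 + [H⁺]/K1 + K2/[H⁺]) = 1 / (1 + 10^-2.16 + 10^-0.95)
   = 1 / (1 + 0.0069183 + 0.11220) = 1/1.1191 = 0.8936
[HCO3⁻] = α₁ × DIC = 0.8936 × 1.96 = 1.75 mmol/kg

[HCO3⁻] = 1.75 mmol/kg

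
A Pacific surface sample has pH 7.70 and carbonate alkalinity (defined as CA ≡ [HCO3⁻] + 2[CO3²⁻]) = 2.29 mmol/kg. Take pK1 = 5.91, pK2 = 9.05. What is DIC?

DIC = 2.23 mmol/kg

CA = [HCO3⁻] + 2[CO3²⁻] = (α₁ + 2α₂)·DIC
At pH 7.70: [H⁺]/K1 = 10^-1.79 = 0.016218, K2/[H⁺] = 10^-1.35 = 0.044668
α₁ = 1/(1 + 0.016218 + 0.044668) = 1/1.0609 = 0.9426; α₂ = α₁·K2/[H⁺] = 0.04210
α₁ + 2α₂ = 1.0268
DIC = CA / (α₁ + 2α₂) = 2.29 / 1.0268 = 2.23 mmol/kg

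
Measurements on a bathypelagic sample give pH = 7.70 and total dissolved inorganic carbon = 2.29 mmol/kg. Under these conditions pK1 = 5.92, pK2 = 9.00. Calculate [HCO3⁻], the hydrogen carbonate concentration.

α₁ = 1 / (1 + [H⁺]/K1 + K2/[H⁺]) = 1 / (1 + 10^-1.78 + 10^-1.30)
   = 1 / (1 + 0.016596 + 0.050119) = 1/1.0667 = 0.9375
[HCO3⁻] = α₁ × DIC = 0.9375 × 2.29 = 2.15 mmol/kg

[HCO3⁻] = 2.15 mmol/kg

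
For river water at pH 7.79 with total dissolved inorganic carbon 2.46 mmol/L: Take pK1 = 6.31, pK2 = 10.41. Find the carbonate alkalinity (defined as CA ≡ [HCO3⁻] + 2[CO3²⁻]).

CA = [HCO3⁻] + 2[CO3²⁻] = (α₁ + 2α₂)·DIC
At pH 7.79: [H⁺]/K1 = 10^-1.48 = 0.033113, K2/[H⁺] = 10^-2.62 = 0.0023988
α₁ = 1/(1 + 0.033113 + 0.0023988) = 1/1.0355 = 0.9657; α₂ = α₁·K2/[H⁺] = 0.002317
α₁ + 2α₂ = 0.9703
CA = 0.9703 × 2.46 = 2.39 mmol/L

CA = 2.39 mmol/L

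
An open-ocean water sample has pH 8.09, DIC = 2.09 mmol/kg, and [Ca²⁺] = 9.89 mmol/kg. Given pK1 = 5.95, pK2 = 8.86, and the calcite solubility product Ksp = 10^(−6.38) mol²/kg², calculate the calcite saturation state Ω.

Ω = 7.15

α₂ = 1 / (1 + [H⁺]/K2 + [H⁺]²/(K1K2)) = 1 / (1 + 10^+0.77 + 10^-1.37)
   = 1 / (1 + 5.8884 + 0.042658) = 1/6.9311 = 0.1443
[CO3²⁻] = α₂ × DIC = 0.1443 × 2.09 = 0.3015 mmol/kg
Ksp = 10^(−6.38) = 4.169×10^-7
Ω = [Ca²⁺][CO3²⁻]/Ksp = (9.89×10^-3)(3.015×10^-4) / 4.169×10^-7 = 7.15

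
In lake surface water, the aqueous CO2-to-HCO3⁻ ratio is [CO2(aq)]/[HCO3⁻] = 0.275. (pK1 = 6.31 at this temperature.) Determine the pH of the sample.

From K1 = [H⁺][HCO3⁻]/[CO2(aq)]:  pH = pK1 − log₁₀([CO2(aq)]/[HCO3⁻])
log₁₀(0.275) = -0.561
pH = 6.31 − (-0.561) = 6.87

pH = 6.87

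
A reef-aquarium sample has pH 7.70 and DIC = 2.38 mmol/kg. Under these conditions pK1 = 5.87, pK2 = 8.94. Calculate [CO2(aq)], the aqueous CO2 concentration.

α₀ = 1 / (1 + K1/[H⁺] + K1K2/[H⁺]²) = 1 / (1 + 10^+1.83 + 10^+0.59)
   = 1 / (1 + 67.608 + 3.8905) = 1/72.499 = 0.01379
[CO2*] = α₀ × DIC = 0.01379 × 2.38 = 0.0328 mmol/kg

[CO2*] = 0.0328 mmol/kg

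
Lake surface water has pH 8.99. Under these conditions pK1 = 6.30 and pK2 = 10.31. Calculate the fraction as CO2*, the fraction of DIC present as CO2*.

α₀ = 0.00194

α₀ = 1 / (1 + K1/[H⁺] + K1K2/[H⁺]²) = 1 / (1 + 10^+2.69 + 10^+1.37)
   = 1 / (1 + 489.78 + 23.442) = 1/514.22 = 0.001945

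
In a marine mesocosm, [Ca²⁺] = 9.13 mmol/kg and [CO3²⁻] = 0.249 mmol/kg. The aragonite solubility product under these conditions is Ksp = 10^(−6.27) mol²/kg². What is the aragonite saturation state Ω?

Ksp = 10^(−6.27) = 5.370×10^-7
Ω = [Ca²⁺][CO3²⁻]/Ksp = (9.13×10^-3)(0.249×10^-3) / 5.370×10^-7 = 4.23

Ω = 4.23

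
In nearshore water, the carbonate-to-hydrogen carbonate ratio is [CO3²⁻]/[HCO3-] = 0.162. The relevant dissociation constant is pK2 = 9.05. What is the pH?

pH = 8.26

From K2 = [H⁺][CO3²⁻]/[HCO3-]:  pH = pK2 + log₁₀([CO3²⁻]/[HCO3-])
log₁₀(0.162) = -0.790
pH = 9.05 + (-0.790) = 8.26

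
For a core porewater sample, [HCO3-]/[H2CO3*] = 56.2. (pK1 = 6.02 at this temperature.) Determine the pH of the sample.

From K1 = [H⁺][HCO3-]/[H2CO3*]:  pH = pK1 + log₁₀([HCO3-]/[H2CO3*])
log₁₀(56.2) = +1.750
pH = 6.02 + (+1.750) = 7.77

pH = 7.77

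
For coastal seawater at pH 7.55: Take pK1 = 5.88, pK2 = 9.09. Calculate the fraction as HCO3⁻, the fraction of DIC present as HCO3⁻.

α₁ = 0.952

α₁ = 1 / (1 + [H⁺]/K1 + K2/[H⁺]) = 1 / (1 + 10^-1.67 + 10^-1.54)
   = 1 / (1 + 0.021380 + 0.028840) = 1/1.0502 = 0.9522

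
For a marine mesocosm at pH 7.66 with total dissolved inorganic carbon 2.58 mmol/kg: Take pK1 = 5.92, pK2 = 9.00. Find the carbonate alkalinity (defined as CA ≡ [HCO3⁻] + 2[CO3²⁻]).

CA = 2.65 mmol/kg

CA = [HCO3⁻] + 2[CO3²⁻] = (α₁ + 2α₂)·DIC
At pH 7.66: [H⁺]/K1 = 10^-1.74 = 0.018197, K2/[H⁺] = 10^-1.34 = 0.045709
α₁ = 1/(1 + 0.018197 + 0.045709) = 1/1.0639 = 0.9399; α₂ = α₁·K2/[H⁺] = 0.04296
α₁ + 2α₂ = 1.0259
CA = 1.0259 × 2.58 = 2.65 mmol/kg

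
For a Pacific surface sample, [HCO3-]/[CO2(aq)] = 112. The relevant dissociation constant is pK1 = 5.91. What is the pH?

From K1 = [H⁺][HCO3-]/[CO2(aq)]:  pH = pK1 + log₁₀([HCO3-]/[CO2(aq)])
log₁₀(112) = +2.049
pH = 5.91 + (+2.049) = 7.96

pH = 7.96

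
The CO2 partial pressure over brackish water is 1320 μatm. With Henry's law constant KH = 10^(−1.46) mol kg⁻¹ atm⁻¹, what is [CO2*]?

KH = 10^(−1.46) = 3.467×10^-2 mol kg⁻¹ atm⁻¹
[CO2*] = KH · pCO2 = 3.467×10^-2 × 1320×10^-6 atm = 4.58×10^-5 mol/kg

[CO2*] = 45.8 μmol/kg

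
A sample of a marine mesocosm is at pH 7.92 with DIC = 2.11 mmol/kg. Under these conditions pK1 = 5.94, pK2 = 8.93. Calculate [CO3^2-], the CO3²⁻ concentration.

[CO3²⁻] = 0.186 mmol/kg

α₂ = 1 / (1 + [H⁺]/K2 + [H⁺]²/(K1K2)) = 1 / (1 + 10^+1.01 + 10^-0.97)
   = 1 / (1 + 10.233 + 0.10715) = 1/11.340 = 0.08818
[CO3²⁻] = α₂ × DIC = 0.08818 × 2.11 = 0.186 mmol/kg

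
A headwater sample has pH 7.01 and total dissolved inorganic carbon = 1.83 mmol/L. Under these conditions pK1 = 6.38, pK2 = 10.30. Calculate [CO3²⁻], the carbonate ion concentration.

[CO3²⁻] = 0.760 μmol/L

α₂ = 1 / (1 + [H⁺]/K2 + [H⁺]²/(K1K2)) = 1 / (1 + 10^+3.29 + 10^+2.66)
   = 1 / (1 + 1949.8 + 457.09) = 1/2407.9 = 0.0004153
[CO3²⁻] = α₂ × DIC = 0.0004153 × 1.83 = 0.000760 mmol/L = 0.760 μmol/L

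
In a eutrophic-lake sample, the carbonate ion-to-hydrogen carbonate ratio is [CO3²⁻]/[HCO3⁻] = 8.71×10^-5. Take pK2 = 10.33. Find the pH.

From K2 = [H⁺][CO3²⁻]/[HCO3⁻]:  pH = pK2 + log₁₀([CO3²⁻]/[HCO3⁻])
log₁₀(8.71×10^-5) = -4.060
pH = 10.33 + (-4.060) = 6.27

pH = 6.27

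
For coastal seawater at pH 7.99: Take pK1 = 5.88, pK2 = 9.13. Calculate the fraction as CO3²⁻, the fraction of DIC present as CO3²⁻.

α₂ = 1 / (1 + [H⁺]/K2 + [H⁺]²/(K1K2)) = 1 / (1 + 10^+1.14 + 10^-0.97)
   = 1 / (1 + 13.804 + 0.10715) = 1/14.911 = 0.06706

α₂ = 0.0671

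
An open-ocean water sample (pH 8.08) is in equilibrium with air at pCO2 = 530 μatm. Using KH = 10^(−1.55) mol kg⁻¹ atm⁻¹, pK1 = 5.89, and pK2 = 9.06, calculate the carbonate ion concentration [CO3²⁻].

[CO2*] = KH · pCO2 = 10^(−1.55) × 530×10^-6 = 1.494×10^-5 mol/kg
α₀ = 1/(1 + K1/[H⁺] + K1K2/[H⁺]²) = 1/(1 + 10^+2.19 + 10^+1.21) = 0.005811
DIC = [CO2*]/α₀ = 1.494×10^-5 / 0.005811 = 2.571 mmol/kg
[CO3²⁻] = α₂·DIC; α₂ = 0.09424, so [CO3²⁻] = 0.09424 × 2.571 = 0.242 mmol/kg

[CO3²⁻] = 0.242 mmol/kg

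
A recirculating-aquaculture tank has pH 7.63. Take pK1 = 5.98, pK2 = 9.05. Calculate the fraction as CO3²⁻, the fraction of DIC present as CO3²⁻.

α₂ = 0.0359

α₂ = 1 / (1 + [H⁺]/K2 + [H⁺]²/(K1K2)) = 1 / (1 + 10^+1.42 + 10^-0.23)
   = 1 / (1 + 26.303 + 0.58884) = 1/27.892 = 0.03585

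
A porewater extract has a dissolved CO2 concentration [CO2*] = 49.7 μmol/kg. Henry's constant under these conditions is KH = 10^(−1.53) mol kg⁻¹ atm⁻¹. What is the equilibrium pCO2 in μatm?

pCO2 = 1680 μatm

KH = 10^(−1.53) = 2.951×10^-2 mol kg⁻¹ atm⁻¹
pCO2 = [CO2*]/KH = 49.7×10^-6 / 2.951×10^-2 = 1.68×10^-3 atm = 1680 μatm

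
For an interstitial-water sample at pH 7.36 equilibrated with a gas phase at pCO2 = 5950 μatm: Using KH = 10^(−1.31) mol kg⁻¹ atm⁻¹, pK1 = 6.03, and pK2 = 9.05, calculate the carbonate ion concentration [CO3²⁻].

[CO3²⁻] = 0.127 mmol/kg

[CO2*] = KH · pCO2 = 10^(−1.31) × 5950×10^-6 = 2.914×10^-4 mol/kg
α₀ = 1/(1 + K1/[H⁺] + K1K2/[H⁺]²) = 1/(1 + 10^+1.33 + 10^-0.36) = 0.04383
DIC = [CO2*]/α₀ = 2.914×10^-4 / 0.04383 = 6.649 mmol/kg
[CO3²⁻] = α₂·DIC; α₂ = 0.01913, so [CO3²⁻] = 0.01913 × 6.649 = 0.127 mmol/kg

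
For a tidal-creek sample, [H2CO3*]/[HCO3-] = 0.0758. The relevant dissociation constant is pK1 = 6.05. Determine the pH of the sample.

From K1 = [H⁺][HCO3-]/[H2CO3*]:  pH = pK1 − log₁₀([H2CO3*]/[HCO3-])
log₁₀(0.0758) = -1.120
pH = 6.05 − (-1.120) = 7.17

pH = 7.17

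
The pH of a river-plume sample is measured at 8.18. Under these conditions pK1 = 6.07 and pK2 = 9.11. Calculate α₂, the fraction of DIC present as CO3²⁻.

α₂ = 1 / (1 + [H⁺]/K2 + [H⁺]²/(K1K2)) = 1 / (1 + 10^+0.93 + 10^-1.18)
   = 1 / (1 + 8.5114 + 0.066069) = 1/9.5774 = 0.1044

α₂ = 0.104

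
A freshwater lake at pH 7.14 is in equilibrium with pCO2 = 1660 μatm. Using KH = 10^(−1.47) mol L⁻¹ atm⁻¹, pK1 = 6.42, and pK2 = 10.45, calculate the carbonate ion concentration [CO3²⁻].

[CO2*] = KH · pCO2 = 10^(−1.47) × 1660×10^-6 = 5.625×10^-5 mol/L
α₀ = 1/(1 + K1/[H⁺] + K1K2/[H⁺]²) = 1/(1 + 10^+0.72 + 10^-2.59) = 0.1600
DIC = [CO2*]/α₀ = 5.625×10^-5 / 0.1600 = 0.3516 mmol/L
[CO3²⁻] = α₂·DIC; α₂ = 0.0004112, so [CO3²⁻] = 0.0004112 × 0.3516 = 0.000145 mmol/L = 0.145 μmol/L

[CO3²⁻] = 0.145 μmol/L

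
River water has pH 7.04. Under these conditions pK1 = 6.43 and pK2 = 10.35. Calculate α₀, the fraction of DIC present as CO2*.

α₀ = 0.197

α₀ = 1 / (1 + K1/[H⁺] + K1K2/[H⁺]²) = 1 / (1 + 10^+0.61 + 10^-2.70)
   = 1 / (1 + 4.0738 + 0.0019953) = 1/5.0758 = 0.1970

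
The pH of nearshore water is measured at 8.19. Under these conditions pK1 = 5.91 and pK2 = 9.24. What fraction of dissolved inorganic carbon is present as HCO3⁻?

α₁ = 1 / (1 + [H⁺]/K1 + K2/[H⁺]) = 1 / (1 + 10^-2.28 + 10^-1.05)
   = 1 / (1 + 0.0052481 + 0.089125) = 1/1.0944 = 0.9138

α₁ = 0.914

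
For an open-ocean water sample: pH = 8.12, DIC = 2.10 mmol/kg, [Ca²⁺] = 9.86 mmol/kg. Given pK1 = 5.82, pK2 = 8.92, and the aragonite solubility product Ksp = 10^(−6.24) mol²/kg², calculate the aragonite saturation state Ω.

α₂ = 1 / (1 + [H⁺]/K2 + [H⁺]²/(K1K2)) = 1 / (1 + 10^+0.80 + 10^-1.50)
   = 1 / (1 + 6.3096 + 0.031623) = 1/7.3412 = 0.1362
[CO3²⁻] = α₂ × DIC = 0.1362 × 2.10 = 0.2861 mmol/kg
Ksp = 10^(−6.24) = 5.754×10^-7
Ω = [Ca²⁺][CO3²⁻]/Ksp = (9.86×10^-3)(2.861×10^-4) / 5.754×10^-7 = 4.90

Ω = 4.90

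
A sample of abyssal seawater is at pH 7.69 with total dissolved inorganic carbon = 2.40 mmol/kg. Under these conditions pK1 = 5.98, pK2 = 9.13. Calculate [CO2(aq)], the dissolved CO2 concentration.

[CO2*] = 0.0443 mmol/kg

α₀ = 1 / (1 + K1/[H⁺] + K1K2/[H⁺]²) = 1 / (1 + 10^+1.71 + 10^+0.27)
   = 1 / (1 + 51.286 + 1.8621) = 1/54.148 = 0.01847
[CO2*] = α₀ × DIC = 0.01847 × 2.40 = 0.0443 mmol/kg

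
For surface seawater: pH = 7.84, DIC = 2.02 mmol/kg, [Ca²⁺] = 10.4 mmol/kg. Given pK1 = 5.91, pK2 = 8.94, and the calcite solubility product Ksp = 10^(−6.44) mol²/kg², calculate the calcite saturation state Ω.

Ω = 4.21

α₂ = 1 / (1 + [H⁺]/K2 + [H⁺]²/(K1K2)) = 1 / (1 + 10^+1.10 + 10^-0.83)
   = 1 / (1 + 12.589 + 0.14791) = 1/13.737 = 0.07280
[CO3²⁻] = α₂ × DIC = 0.07280 × 2.02 = 0.1470 mmol/kg
Ksp = 10^(−6.44) = 3.631×10^-7
Ω = [Ca²⁺][CO3²⁻]/Ksp = (10.4×10^-3)(1.470×10^-4) / 3.631×10^-7 = 4.21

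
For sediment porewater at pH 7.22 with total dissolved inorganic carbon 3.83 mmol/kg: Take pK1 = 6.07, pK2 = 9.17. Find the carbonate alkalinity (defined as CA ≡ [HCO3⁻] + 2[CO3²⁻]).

CA = 3.62 mmol/kg

CA = [HCO3⁻] + 2[CO3²⁻] = (α₁ + 2α₂)·DIC
At pH 7.22: [H⁺]/K1 = 10^-1.15 = 0.070795, K2/[H⁺] = 10^-1.95 = 0.011220
α₁ = 1/(1 + 0.070795 + 0.011220) = 1/1.0820 = 0.9242; α₂ = α₁·K2/[H⁺] = 0.01037
α₁ + 2α₂ = 0.9449
CA = 0.9449 × 3.83 = 3.62 mmol/kg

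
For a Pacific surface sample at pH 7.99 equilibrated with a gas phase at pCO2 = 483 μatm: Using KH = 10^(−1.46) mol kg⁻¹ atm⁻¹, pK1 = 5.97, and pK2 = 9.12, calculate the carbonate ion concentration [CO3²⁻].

[CO2*] = KH · pCO2 = 10^(−1.46) × 483×10^-6 = 1.675×10^-5 mol/kg
α₀ = 1/(1 + K1/[H⁺] + K1K2/[H⁺]²) = 1/(1 + 10^+2.02 + 10^+0.89) = 0.008812
DIC = [CO2*]/α₀ = 1.675×10^-5 / 0.008812 = 1.900 mmol/kg
[CO3²⁻] = α₂·DIC; α₂ = 0.06841, so [CO3²⁻] = 0.06841 × 1.900 = 0.130 mmol/kg

[CO3²⁻] = 0.130 mmol/kg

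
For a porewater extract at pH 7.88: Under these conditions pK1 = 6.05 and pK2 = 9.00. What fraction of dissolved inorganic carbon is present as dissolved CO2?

α₀ = 0.0136

α₀ = 1 / (1 + K1/[H⁺] + K1K2/[H⁺]²) = 1 / (1 + 10^+1.83 + 10^+0.71)
   = 1 / (1 + 67.608 + 5.1286) = 1/73.737 = 0.01356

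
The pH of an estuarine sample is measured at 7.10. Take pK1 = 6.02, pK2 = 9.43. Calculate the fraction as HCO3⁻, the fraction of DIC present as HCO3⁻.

α₁ = 1 / (1 + [H⁺]/K1 + K2/[H⁺]) = 1 / (1 + 10^-1.08 + 10^-2.33)
   = 1 / (1 + 0.083176 + 0.0046774) = 1/1.0879 = 0.9192

α₁ = 0.919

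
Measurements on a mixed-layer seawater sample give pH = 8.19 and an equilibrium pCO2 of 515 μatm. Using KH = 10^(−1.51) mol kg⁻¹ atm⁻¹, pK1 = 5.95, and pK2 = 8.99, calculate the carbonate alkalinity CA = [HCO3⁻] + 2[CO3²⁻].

CA = 3.64 mmol/kg

[CO2*] = KH · pCO2 = 10^(−1.51) × 515×10^-6 = 1.592×10^-5 mol/kg
α₀ = 1/(1 + K1/[H⁺] + K1K2/[H⁺]²) = 1/(1 + 10^+2.24 + 10^+1.44) = 0.004943
DIC = [CO2*]/α₀ = 1.592×10^-5 / 0.004943 = 3.220 mmol/kg
CA = (α₁ + 2α₂)·DIC = (0.8589 + 2×0.1361) × 3.220 = 3.64 mmol/kg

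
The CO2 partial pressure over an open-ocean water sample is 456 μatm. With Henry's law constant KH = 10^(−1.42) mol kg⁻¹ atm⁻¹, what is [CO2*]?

KH = 10^(−1.42) = 3.802×10^-2 mol kg⁻¹ atm⁻¹
[CO2*] = KH · pCO2 = 3.802×10^-2 × 456×10^-6 atm = 1.73×10^-5 mol/kg

[CO2*] = 17.3 μmol/kg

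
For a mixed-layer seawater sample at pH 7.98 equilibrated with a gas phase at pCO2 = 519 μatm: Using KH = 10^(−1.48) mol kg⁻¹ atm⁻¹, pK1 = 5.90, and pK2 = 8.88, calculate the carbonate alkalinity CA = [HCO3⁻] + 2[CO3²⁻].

CA = 2.59 mmol/kg

[CO2*] = KH · pCO2 = 10^(−1.48) × 519×10^-6 = 1.719×10^-5 mol/kg
α₀ = 1/(1 + K1/[H⁺] + K1K2/[H⁺]²) = 1/(1 + 10^+2.08 + 10^+1.18) = 0.007333
DIC = [CO2*]/α₀ = 1.719×10^-5 / 0.007333 = 2.343 mmol/kg
CA = (α₁ + 2α₂)·DIC = (0.8817 + 2×0.1110) × 2.343 = 2.59 mmol/kg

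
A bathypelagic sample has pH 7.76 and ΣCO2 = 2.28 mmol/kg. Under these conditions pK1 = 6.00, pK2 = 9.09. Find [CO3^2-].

α₂ = 1 / (1 + [H⁺]/K2 + [H⁺]²/(K1K2)) = 1 / (1 + 10^+1.33 + 10^-0.43)
   = 1 / (1 + 21.380 + 0.37154) = 1/22.751 = 0.04395
[CO3²⁻] = α₂ × DIC = 0.04395 × 2.28 = 0.100 mmol/kg

[CO3²⁻] = 0.100 mmol/kg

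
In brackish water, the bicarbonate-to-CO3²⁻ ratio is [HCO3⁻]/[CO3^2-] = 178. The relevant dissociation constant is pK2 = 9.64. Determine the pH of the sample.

From K2 = [H⁺][CO3^2-]/[HCO3⁻]:  pH = pK2 − log₁₀([HCO3⁻]/[CO3^2-])
log₁₀(178) = +2.250
pH = 9.64 − (+2.250) = 7.39

pH = 7.39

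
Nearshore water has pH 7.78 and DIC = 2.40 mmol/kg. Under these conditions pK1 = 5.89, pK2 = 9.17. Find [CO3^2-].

α₂ = 1 / (1 + [H⁺]/K2 + [H⁺]²/(K1K2)) = 1 / (1 + 10^+1.39 + 10^-0.50)
   = 1 / (1 + 24.547 + 0.31623) = 1/25.863 = 0.03866
[CO3²⁻] = α₂ × DIC = 0.03866 × 2.40 = 0.0928 mmol/kg

[CO3²⁻] = 0.0928 mmol/kg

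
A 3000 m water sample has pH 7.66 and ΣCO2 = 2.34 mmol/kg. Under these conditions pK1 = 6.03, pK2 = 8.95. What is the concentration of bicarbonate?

α₁ = 1 / (1 + [H⁺]/K1 + K2/[H⁺]) = 1 / (1 + 10^-1.63 + 10^-1.29)
   = 1 / (1 + 0.023442 + 0.051286) = 1/1.0747 = 0.9305
[HCO3⁻] = α₁ × DIC = 0.9305 × 2.34 = 2.18 mmol/kg

[HCO3⁻] = 2.18 mmol/kg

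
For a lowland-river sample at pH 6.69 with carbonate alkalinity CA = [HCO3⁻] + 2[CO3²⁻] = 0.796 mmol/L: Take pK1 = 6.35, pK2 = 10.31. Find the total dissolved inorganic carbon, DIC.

DIC = 1.16 mmol/L

CA = [HCO3⁻] + 2[CO3²⁻] = (α₁ + 2α₂)·DIC
At pH 6.69: [H⁺]/K1 = 10^-0.34 = 0.45709, K2/[H⁺] = 10^-3.62 = 0.00023988
α₁ = 1/(1 + 0.45709 + 0.00023988) = 1/1.4573 = 0.6862; α₂ = α₁·K2/[H⁺] = 0.0001646
α₁ + 2α₂ = 0.6865
DIC = CA / (α₁ + 2α₂) = 0.796 / 0.6865 = 1.16 mmol/L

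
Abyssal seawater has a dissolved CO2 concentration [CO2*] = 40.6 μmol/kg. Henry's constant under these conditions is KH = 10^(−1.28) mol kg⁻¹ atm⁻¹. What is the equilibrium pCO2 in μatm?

KH = 10^(−1.28) = 5.248×10^-2 mol kg⁻¹ atm⁻¹
pCO2 = [CO2*]/KH = 40.6×10^-6 / 5.248×10^-2 = 7.74×10^-4 atm = 774 μatm

pCO2 = 774 μatm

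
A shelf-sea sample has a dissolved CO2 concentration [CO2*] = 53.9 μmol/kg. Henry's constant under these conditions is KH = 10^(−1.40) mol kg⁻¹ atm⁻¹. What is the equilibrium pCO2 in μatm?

KH = 10^(−1.40) = 3.981×10^-2 mol kg⁻¹ atm⁻¹
pCO2 = [CO2*]/KH = 53.9×10^-6 / 3.981×10^-2 = 1.35×10^-3 atm = 1350 μatm

pCO2 = 1350 μatm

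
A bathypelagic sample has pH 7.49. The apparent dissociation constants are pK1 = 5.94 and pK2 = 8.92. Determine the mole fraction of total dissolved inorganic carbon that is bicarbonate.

α₁ = 1 / (1 + [H⁺]/K1 + K2/[H⁺]) = 1 / (1 + 10^-1.55 + 10^-1.43)
   = 1 / (1 + 0.028184 + 0.037154) = 1/1.0653 = 0.9387

α₁ = 0.939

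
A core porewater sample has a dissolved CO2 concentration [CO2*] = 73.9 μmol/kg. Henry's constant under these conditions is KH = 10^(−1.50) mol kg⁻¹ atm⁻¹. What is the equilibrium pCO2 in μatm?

pCO2 = 2340 μatm

KH = 10^(−1.50) = 3.162×10^-2 mol kg⁻¹ atm⁻¹
pCO2 = [CO2*]/KH = 73.9×10^-6 / 3.162×10^-2 = 2.34×10^-3 atm = 2340 μatm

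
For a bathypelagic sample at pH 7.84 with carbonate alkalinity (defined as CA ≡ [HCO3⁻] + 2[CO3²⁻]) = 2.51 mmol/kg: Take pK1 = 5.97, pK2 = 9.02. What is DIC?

CA = [HCO3⁻] + 2[CO3²⁻] = (α₁ + 2α₂)·DIC
At pH 7.84: [H⁺]/K1 = 10^-1.87 = 0.013490, K2/[H⁺] = 10^-1.18 = 0.066069
α₁ = 1/(1 + 0.013490 + 0.066069) = 1/1.0796 = 0.9263; α₂ = α₁·K2/[H⁺] = 0.06120
α₁ + 2α₂ = 1.0487
DIC = CA / (α₁ + 2α₂) = 2.51 / 1.0487 = 2.39 mmol/kg

DIC = 2.39 mmol/kg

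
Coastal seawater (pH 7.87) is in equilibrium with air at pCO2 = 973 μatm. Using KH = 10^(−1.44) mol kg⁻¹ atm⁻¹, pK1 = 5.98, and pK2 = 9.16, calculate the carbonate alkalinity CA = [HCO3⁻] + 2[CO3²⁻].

CA = 3.02 mmol/kg

[CO2*] = KH · pCO2 = 10^(−1.44) × 973×10^-6 = 3.533×10^-5 mol/kg
α₀ = 1/(1 + K1/[H⁺] + K1K2/[H⁺]²) = 1/(1 + 10^+1.89 + 10^+0.60) = 0.01211
DIC = [CO2*]/α₀ = 3.533×10^-5 / 0.01211 = 2.918 mmol/kg
CA = (α₁ + 2α₂)·DIC = (0.9397 + 2×0.04819) × 2.918 = 3.02 mmol/kg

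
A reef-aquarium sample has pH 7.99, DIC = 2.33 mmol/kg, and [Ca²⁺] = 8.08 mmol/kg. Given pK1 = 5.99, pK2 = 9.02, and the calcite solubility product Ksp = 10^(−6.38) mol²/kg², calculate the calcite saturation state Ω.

Ω = 3.82

α₂ = 1 / (1 + [H⁺]/K2 + [H⁺]²/(K1K2)) = 1 / (1 + 10^+1.03 + 10^-0.97)
   = 1 / (1 + 10.715 + 0.10715) = 1/11.822 = 0.08459
[CO3²⁻] = α₂ × DIC = 0.08459 × 2.33 = 0.1971 mmol/kg
Ksp = 10^(−6.38) = 4.169×10^-7
Ω = [Ca²⁺][CO3²⁻]/Ksp = (8.08×10^-3)(1.971×10^-4) / 4.169×10^-7 = 3.82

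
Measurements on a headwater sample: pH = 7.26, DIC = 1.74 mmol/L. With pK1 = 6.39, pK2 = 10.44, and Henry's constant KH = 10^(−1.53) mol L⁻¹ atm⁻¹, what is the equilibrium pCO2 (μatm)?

α₀ = 1 / (1 + K1/[H⁺] + K1K2/[H⁺]²) = 1 / (1 + 10^+0.87 + 10^-2.31)
   = 1 / (1 + 7.4131 + 0.0048978) = 1/8.4180 = 0.1188
[CO2*] = α₀ × DIC = 0.1188 × 1.74 = 0.2067 mmol/L
pCO2 = [CO2*]/KH = 2.067×10^-4 / 2.951×10^-2 = 7000 μatm

pCO2 = 7000 μatm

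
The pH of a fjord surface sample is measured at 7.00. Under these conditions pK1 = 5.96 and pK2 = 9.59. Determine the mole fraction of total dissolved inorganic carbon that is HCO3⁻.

α₁ = 1 / (1 + [H⁺]/K1 + K2/[H⁺]) = 1 / (1 + 10^-1.04 + 10^-2.59)
   = 1 / (1 + 0.091201 + 0.0025704) = 1/1.0938 = 0.9143

α₁ = 0.914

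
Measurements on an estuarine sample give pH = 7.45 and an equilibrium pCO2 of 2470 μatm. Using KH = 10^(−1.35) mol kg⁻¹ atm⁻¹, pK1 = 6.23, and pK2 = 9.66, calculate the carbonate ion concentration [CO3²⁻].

[CO3²⁻] = 11.3 μmol/kg

[CO2*] = KH · pCO2 = 10^(−1.35) × 2470×10^-6 = 1.103×10^-4 mol/kg
α₀ = 1/(1 + K1/[H⁺] + K1K2/[H⁺]²) = 1/(1 + 10^+1.22 + 10^-0.99) = 0.05650
DIC = [CO2*]/α₀ = 1.103×10^-4 / 0.05650 = 1.953 mmol/kg
[CO3²⁻] = α₂·DIC; α₂ = 0.005782, so [CO3²⁻] = 0.005782 × 1.953 = 0.0113 mmol/kg = 11.3 μmol/kg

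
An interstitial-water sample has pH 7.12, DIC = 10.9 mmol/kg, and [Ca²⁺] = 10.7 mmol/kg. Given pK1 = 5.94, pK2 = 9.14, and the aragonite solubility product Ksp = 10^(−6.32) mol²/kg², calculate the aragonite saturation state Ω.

α₂ = 1 / (1 + [H⁺]/K2 + [H⁺]²/(K1K2)) = 1 / (1 + 10^+2.02 + 10^+0.84)
   = 1 / (1 + 104.71 + 6.9183) = 1/112.63 = 0.008879
[CO3²⁻] = α₂ × DIC = 0.008879 × 10.9 = 0.09678 mmol/kg
Ksp = 10^(−6.32) = 4.786×10^-7
Ω = [Ca²⁺][CO3²⁻]/Ksp = (10.7×10^-3)(9.678×10^-5) / 4.786×10^-7 = 2.16

Ω = 2.16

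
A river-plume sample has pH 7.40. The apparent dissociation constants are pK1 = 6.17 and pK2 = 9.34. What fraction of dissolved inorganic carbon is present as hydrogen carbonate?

α₁ = 0.934

α₁ = 1 / (1 + [H⁺]/K1 + K2/[H⁺]) = 1 / (1 + 10^-1.23 + 10^-1.94)
   = 1 / (1 + 0.058884 + 0.011482) = 1/1.0704 = 0.9343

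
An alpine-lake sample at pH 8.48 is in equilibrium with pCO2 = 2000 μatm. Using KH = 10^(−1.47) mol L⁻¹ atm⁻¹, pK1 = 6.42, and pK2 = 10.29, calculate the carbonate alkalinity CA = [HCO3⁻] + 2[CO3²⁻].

[CO2*] = KH · pCO2 = 10^(−1.47) × 2000×10^-6 = 6.777×10^-5 mol/L
α₀ = 1/(1 + K1/[H⁺] + K1K2/[H⁺]²) = 1/(1 + 10^+2.06 + 10^+0.25) = 0.008504
DIC = [CO2*]/α₀ = 6.777×10^-5 / 0.008504 = 7.969 mmol/L
CA = (α₁ + 2α₂)·DIC = (0.9764 + 2×0.01512) × 7.969 = 8.02 mmol/L

CA = 8.02 mmol/L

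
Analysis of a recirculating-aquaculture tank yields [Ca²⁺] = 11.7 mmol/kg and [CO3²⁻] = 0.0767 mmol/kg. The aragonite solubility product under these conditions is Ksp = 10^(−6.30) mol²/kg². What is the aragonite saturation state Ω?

Ksp = 10^(−6.30) = 5.012×10^-7
Ω = [Ca²⁺][CO3²⁻]/Ksp = (11.7×10^-3)(0.0767×10^-3) / 5.012×10^-7 = 1.79

Ω = 1.79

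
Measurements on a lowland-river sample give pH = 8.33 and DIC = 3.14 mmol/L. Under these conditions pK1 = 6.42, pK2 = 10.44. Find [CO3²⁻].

[CO3²⁻] = 0.0239 mmol/L

α₂ = 1 / (1 + [H⁺]/K2 + [H⁺]²/(K1K2)) = 1 / (1 + 10^+2.11 + 10^+0.20)
   = 1 / (1 + 128.82 + 1.5849) = 1/131.41 = 0.007610
[CO3²⁻] = α₂ × DIC = 0.007610 × 3.14 = 0.0239 mmol/L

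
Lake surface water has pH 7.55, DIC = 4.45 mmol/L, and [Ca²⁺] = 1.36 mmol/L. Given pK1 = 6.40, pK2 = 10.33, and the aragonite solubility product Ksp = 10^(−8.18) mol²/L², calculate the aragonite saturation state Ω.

α₂ = 1 / (1 + [H⁺]/K2 + [H⁺]²/(K1K2)) = 1 / (1 + 10^+2.78 + 10^+1.63)
   = 1 / (1 + 602.56 + 42.658) = 1/646.22 = 0.001547
[CO3²⁻] = α₂ × DIC = 0.001547 × 4.45 = 0.006886 mmol/L = 6.886 μmol/L
Ksp = 10^(−8.18) = 6.607×10^-9
Ω = [Ca²⁺][CO3²⁻]/Ksp = (1.36×10^-3)(6.886×10^-6) / 6.607×10^-9 = 1.42

Ω = 1.42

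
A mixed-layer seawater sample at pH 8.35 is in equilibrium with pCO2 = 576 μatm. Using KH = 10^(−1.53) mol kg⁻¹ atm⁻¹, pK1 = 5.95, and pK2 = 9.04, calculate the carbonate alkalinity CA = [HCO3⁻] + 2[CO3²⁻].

[CO2*] = KH · pCO2 = 10^(−1.53) × 576×10^-6 = 1.700×10^-5 mol/kg
α₀ = 1/(1 + K1/[H⁺] + K1K2/[H⁺]²) = 1/(1 + 10^+2.40 + 10^+1.71) = 0.003295
DIC = [CO2*]/α₀ = 1.700×10^-5 / 0.003295 = 5.159 mmol/kg
CA = (α₁ + 2α₂)·DIC = (0.8277 + 2×0.1690) × 5.159 = 6.01 mmol/kg

CA = 6.01 mmol/kg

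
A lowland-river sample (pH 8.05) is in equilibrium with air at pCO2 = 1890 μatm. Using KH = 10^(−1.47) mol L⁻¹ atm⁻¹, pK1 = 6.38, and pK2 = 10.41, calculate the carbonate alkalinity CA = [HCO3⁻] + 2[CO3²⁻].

[CO2*] = KH · pCO2 = 10^(−1.47) × 1890×10^-6 = 6.404×10^-5 mol/L
α₀ = 1/(1 + K1/[H⁺] + K1K2/[H⁺]²) = 1/(1 + 10^+1.67 + 10^-0.69) = 0.02084
DIC = [CO2*]/α₀ = 6.404×10^-5 / 0.02084 = 3.073 mmol/L
CA = (α₁ + 2α₂)·DIC = (0.9749 + 2×0.004256) × 3.073 = 3.02 mmol/L

CA = 3.02 mmol/L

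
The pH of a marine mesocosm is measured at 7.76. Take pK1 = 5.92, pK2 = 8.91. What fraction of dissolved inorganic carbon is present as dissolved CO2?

α₀ = 1 / (1 + K1/[H⁺] + K1K2/[H⁺]²) = 1 / (1 + 10^+1.84 + 10^+0.69)
   = 1 / (1 + 69.183 + 4.8978) = 1/75.081 = 0.01332

α₀ = 0.0133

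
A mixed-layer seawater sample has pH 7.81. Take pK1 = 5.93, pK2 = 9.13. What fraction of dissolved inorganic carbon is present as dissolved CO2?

α₀ = 1 / (1 + K1/[H⁺] + K1K2/[H⁺]²) = 1 / (1 + 10^+1.88 + 10^+0.56)
   = 1 / (1 + 75.858 + 3.6308) = 1/80.489 = 0.01242

α₀ = 0.0124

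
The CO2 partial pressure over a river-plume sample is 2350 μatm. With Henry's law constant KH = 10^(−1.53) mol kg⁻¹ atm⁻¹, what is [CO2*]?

KH = 10^(−1.53) = 2.951×10^-2 mol kg⁻¹ atm⁻¹
[CO2*] = KH · pCO2 = 2.951×10^-2 × 2350×10^-6 atm = 6.94×10^-5 mol/kg

[CO2*] = 69.4 μmol/kg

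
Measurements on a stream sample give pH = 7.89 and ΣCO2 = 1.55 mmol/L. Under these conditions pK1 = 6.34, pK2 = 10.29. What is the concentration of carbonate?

[CO3²⁻] = 5.98 μmol/L

α₂ = 1 / (1 + [H⁺]/K2 + [H⁺]²/(K1K2)) = 1 / (1 + 10^+2.40 + 10^+0.85)
   = 1 / (1 + 251.19 + 7.0795) = 1/259.27 = 0.003857
[CO3²⁻] = α₂ × DIC = 0.003857 × 1.55 = 0.00598 mmol/L = 5.98 μmol/L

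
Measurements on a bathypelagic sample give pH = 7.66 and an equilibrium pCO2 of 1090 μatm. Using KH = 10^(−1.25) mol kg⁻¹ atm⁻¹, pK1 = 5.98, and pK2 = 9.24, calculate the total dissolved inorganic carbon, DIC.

DIC = 3.07 mmol/kg

[CO2*] = KH · pCO2 = 10^(−1.25) × 1090×10^-6 = 6.130×10^-5 mol/kg
α₀ = 1/(1 + K1/[H⁺] + K1K2/[H⁺]²) = 1/(1 + 10^+1.68 + 10^+0.10) = 0.01995
DIC = [CO2*]/α₀ = 6.130×10^-5 / 0.01995 = 3.07 mmol/kg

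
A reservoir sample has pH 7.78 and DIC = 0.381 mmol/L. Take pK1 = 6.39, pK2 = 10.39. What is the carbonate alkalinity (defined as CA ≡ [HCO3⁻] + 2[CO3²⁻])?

CA = [HCO3⁻] + 2[CO3²⁻] = (α₁ + 2α₂)·DIC
At pH 7.78: [H⁺]/K1 = 10^-1.39 = 0.040738, K2/[H⁺] = 10^-2.61 = 0.0024547
α₁ = 1/(1 + 0.040738 + 0.0024547) = 1/1.0432 = 0.9586; α₂ = α₁·K2/[H⁺] = 0.002353
α₁ + 2α₂ = 0.9633
CA = 0.9633 × 0.381 = 0.367 mmol/L

CA = 0.367 mmol/L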